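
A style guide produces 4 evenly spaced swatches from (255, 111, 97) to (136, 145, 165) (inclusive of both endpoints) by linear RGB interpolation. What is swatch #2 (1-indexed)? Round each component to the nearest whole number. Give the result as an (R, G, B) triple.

(215, 122, 120)

With 4 swatches and endpoints inclusive, swatch 2 sits at t = (2 − 1)/(4 − 1) = 1/3 ≈ 0.3333.
R = 255 + 0.3333 × (136 − 255) = 215.337 → 215
G = 111 + 0.3333 × (145 − 111) = 122.332 → 122
B = 97 + 0.3333 × (165 − 97) = 119.664 → 120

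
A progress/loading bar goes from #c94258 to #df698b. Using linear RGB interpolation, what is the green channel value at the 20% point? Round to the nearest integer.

74

G₁ = 66 (from #c94258), G₂ = 105 (from #df698b).
G = 66 + 0.2 × (105 − 66) = 73.8 → 74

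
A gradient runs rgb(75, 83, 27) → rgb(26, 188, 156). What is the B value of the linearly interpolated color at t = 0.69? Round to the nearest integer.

116

B = 27 + 0.69 × (156 − 27) = 116.01 → 116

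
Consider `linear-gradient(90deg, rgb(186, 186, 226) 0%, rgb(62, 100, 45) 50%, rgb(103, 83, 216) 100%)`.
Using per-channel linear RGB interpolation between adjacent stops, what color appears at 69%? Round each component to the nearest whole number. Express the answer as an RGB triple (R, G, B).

(78, 94, 110)

69% lies between the 50% and 100% stops, so the local fraction is t = (69 − 50)/(100 − 50) = 19/50 ≈ 0.38.
R = 62 + 0.38 × (103 − 62) = 77.58 → 78
G = 100 + 0.38 × (83 − 100) = 93.54 → 94
B = 45 + 0.38 × (216 − 45) = 109.98 → 110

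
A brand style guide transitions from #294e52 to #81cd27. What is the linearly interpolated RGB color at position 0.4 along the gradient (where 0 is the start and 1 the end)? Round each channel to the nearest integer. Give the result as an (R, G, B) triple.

(76, 129, 65)

#294e52 → (41, 78, 82); #81cd27 → (129, 205, 39).
R = 41 + 0.4 × (129 − 41) = 41 + 0.4 × 88 = 76.2 → 76
G = 78 + 0.4 × (205 − 78) = 78 + 0.4 × 127 = 128.8 → 129
B = 82 + 0.4 × (39 − 82) = 82 + 0.4 × -43 = 64.8 → 65
So the blended color is (76, 129, 65), about #4c8141.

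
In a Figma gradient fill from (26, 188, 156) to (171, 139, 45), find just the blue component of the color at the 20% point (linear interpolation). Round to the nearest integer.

134

B = 156 + 0.2 × (45 − 156) = 133.8 → 134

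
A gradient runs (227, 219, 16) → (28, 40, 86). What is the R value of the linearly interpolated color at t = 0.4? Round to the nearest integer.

R = 227 + 0.4 × (28 − 227) = 147.4 → 147

147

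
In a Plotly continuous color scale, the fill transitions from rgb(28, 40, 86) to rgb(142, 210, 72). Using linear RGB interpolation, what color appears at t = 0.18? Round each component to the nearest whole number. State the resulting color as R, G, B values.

(49, 71, 83)

R = 28 + 0.18 × (142 − 28) = 28 + 0.18 × 114 = 48.52 → 49
G = 40 + 0.18 × (210 − 40) = 40 + 0.18 × 170 = 70.6 → 71
B = 86 + 0.18 × (72 − 86) = 86 + 0.18 × -14 = 83.48 → 83
So the blended color is (49, 71, 83), about #314753.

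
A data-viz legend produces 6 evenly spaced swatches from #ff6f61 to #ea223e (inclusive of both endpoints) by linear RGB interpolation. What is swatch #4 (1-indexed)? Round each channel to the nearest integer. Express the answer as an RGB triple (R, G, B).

(242, 65, 76)

With 6 swatches and endpoints inclusive, swatch 4 sits at t = (4 − 1)/(6 − 1) = 3/5 ≈ 0.6.
#ff6f61 → (255, 111, 97); #ea223e → (234, 34, 62).
R = 255 + 0.6 × (234 − 255) = 242.4 → 242
G = 111 + 0.6 × (34 − 111) = 64.8 → 65
B = 97 + 0.6 × (62 − 97) = 76 → 76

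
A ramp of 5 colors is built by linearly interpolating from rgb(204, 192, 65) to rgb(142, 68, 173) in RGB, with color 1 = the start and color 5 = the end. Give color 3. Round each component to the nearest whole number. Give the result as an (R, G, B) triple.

With 5 swatches and endpoints inclusive, swatch 3 sits at t = (3 − 1)/(5 − 1) = 2/4 ≈ 0.5.
R = 204 + 0.5 × (142 − 204) = 173 → 173
G = 192 + 0.5 × (68 − 192) = 130 → 130
B = 65 + 0.5 × (173 − 65) = 119 → 119

(173, 130, 119)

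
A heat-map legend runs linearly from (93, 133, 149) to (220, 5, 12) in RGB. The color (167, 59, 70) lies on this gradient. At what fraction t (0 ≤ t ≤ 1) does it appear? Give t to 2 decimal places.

0.58

Invert the lerp on the B channel (largest span, 137): t = (70 − 149) / (12 − 149) = -79/-137 = 0.57664.
Check on R: (167 − 93)/(220 − 93) = 0.5827 ✓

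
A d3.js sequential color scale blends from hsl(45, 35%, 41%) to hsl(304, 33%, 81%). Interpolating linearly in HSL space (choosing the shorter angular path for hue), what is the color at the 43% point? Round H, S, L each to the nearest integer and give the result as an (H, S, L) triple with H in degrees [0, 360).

(2, 34, 58)

Hue: 304 − 45 = 259°, but |259| > 180 so the shorter arc goes the other way: Δh = 259 − 360 = -101°.
H = 45 + 0.43 × (-101) = 1.57 → 2°
S = 35 + 0.43 × (33 − 35) = 34.14 → 34%
L = 41 + 0.43 × (81 − 41) = 58.2 → 58%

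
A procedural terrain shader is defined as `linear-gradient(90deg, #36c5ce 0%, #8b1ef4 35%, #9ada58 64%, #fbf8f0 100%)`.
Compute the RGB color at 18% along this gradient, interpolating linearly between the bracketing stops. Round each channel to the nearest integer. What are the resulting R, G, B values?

(98, 111, 226)

18% lies between the 0% and 35% stops, so the local fraction is t = (18 − 0)/(35 − 0) = 18/35 ≈ 0.5143.
#36c5ce → (54, 197, 206); #8b1ef4 → (139, 30, 244).
R = 54 + 0.5143 × (139 − 54) = 97.715 → 98
G = 197 + 0.5143 × (30 − 197) = 111.112 → 111
B = 206 + 0.5143 × (244 − 206) = 225.543 → 226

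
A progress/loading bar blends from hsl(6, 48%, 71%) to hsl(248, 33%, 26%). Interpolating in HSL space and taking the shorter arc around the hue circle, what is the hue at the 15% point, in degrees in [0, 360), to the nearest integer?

348

Hue: 248 − 6 = 242°, but |242| > 180 so the shorter arc goes the other way: Δh = 242 − 360 = -118°.
H = 6 + 0.15 × (-118) = -11.7 → -12 → -12 mod 360 = 348°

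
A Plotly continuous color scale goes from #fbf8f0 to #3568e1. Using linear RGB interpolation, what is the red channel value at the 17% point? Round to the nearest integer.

R₁ = 251 (from #fbf8f0), R₂ = 53 (from #3568e1).
R = 251 + 0.17 × (53 − 251) = 217.34 → 217

217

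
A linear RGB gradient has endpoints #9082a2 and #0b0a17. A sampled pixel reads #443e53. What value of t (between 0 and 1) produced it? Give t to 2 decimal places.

Invert the lerp on the B channel (largest span, 139): t = (83 − 162) / (23 − 162) = -79/-139 = 0.56835.
Check on R: (68 − 144)/(11 − 144) = 0.5714 ✓

0.57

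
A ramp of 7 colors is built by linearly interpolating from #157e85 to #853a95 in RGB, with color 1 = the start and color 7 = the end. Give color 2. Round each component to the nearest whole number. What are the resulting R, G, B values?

With 7 swatches and endpoints inclusive, swatch 2 sits at t = (2 − 1)/(7 − 1) = 1/6 ≈ 0.1667.
#157e85 → (21, 126, 133); #853a95 → (133, 58, 149).
R = 21 + 0.1667 × (133 − 21) = 39.67 → 40
G = 126 + 0.1667 × (58 − 126) = 114.664 → 115
B = 133 + 0.1667 × (149 − 133) = 135.667 → 136

(40, 115, 136)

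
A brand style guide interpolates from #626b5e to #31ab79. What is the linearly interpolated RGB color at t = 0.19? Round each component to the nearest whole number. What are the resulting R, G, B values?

(89, 119, 99)

#626b5e → (98, 107, 94); #31ab79 → (49, 171, 121).
R = 98 + 0.19 × (49 − 98) = 98 + 0.19 × -49 = 88.69 → 89
G = 107 + 0.19 × (171 − 107) = 107 + 0.19 × 64 = 119.16 → 119
B = 94 + 0.19 × (121 − 94) = 94 + 0.19 × 27 = 99.13 → 99
So the blended color is (89, 119, 99), about #597763.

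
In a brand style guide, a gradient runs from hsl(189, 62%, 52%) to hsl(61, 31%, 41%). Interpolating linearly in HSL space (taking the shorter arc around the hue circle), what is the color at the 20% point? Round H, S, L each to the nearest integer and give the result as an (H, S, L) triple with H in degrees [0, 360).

Hue arc: Δh = 61 − 189 = -128° (|Δh| ≤ 180, already the shorter path).
H = 189 + 0.2 × (-128) = 163.4 → 163°
S = 62 + 0.2 × (31 − 62) = 55.8 → 56%
L = 52 + 0.2 × (41 − 52) = 49.8 → 50%

(163, 56, 50)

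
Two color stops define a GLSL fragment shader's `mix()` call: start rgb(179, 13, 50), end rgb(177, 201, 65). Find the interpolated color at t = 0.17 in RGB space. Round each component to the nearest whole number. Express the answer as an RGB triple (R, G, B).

(179, 45, 53)

R = 179 + 0.17 × (177 − 179) = 179 + 0.17 × -2 = 178.66 → 179
G = 13 + 0.17 × (201 − 13) = 13 + 0.17 × 188 = 44.96 → 45
B = 50 + 0.17 × (65 − 50) = 50 + 0.17 × 15 = 52.55 → 53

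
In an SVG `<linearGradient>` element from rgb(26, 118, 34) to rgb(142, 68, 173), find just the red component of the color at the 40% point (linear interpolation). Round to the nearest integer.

72

R = 26 + 0.4 × (142 − 26) = 72.4 → 72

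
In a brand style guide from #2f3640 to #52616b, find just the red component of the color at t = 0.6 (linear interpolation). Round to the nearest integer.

R₁ = 47 (from #2f3640), R₂ = 82 (from #52616b).
R = 47 + 0.6 × (82 − 47) = 68 → 68

68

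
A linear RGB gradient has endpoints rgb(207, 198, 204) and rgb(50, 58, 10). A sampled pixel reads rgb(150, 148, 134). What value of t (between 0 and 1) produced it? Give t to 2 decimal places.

Invert the lerp on the B channel (largest span, 194): t = (134 − 204) / (10 − 204) = -70/-194 = 0.36082.
Check on R: (150 − 207)/(50 − 207) = 0.3631 ✓

0.36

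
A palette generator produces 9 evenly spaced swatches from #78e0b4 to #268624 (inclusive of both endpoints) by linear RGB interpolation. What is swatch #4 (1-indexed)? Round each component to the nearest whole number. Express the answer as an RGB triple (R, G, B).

(89, 190, 126)

With 9 swatches and endpoints inclusive, swatch 4 sits at t = (4 − 1)/(9 − 1) = 3/8 ≈ 0.375.
#78e0b4 → (120, 224, 180); #268624 → (38, 134, 36).
R = 120 + 0.375 × (38 − 120) = 89.25 → 89
G = 224 + 0.375 × (134 − 224) = 190.25 → 190
B = 180 + 0.375 × (36 − 180) = 126 → 126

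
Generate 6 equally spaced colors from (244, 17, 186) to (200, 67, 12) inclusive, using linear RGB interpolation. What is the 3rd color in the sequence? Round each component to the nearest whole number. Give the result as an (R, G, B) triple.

(226, 37, 116)

With 6 swatches and endpoints inclusive, swatch 3 sits at t = (3 − 1)/(6 − 1) = 2/5 ≈ 0.4.
R = 244 + 0.4 × (200 − 244) = 226.4 → 226
G = 17 + 0.4 × (67 − 17) = 37 → 37
B = 186 + 0.4 × (12 − 186) = 116.4 → 116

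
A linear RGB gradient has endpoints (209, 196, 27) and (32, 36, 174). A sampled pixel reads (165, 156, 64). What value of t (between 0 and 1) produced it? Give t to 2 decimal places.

0.25

Invert the lerp on the R channel (largest span, 177): t = (165 − 209) / (32 − 209) = -44/-177 = 0.24859.
Check on G: (156 − 196)/(36 − 196) = 0.25 ✓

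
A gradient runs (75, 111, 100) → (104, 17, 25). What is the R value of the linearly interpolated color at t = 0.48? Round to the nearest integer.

R = 75 + 0.48 × (104 − 75) = 88.92 → 89

89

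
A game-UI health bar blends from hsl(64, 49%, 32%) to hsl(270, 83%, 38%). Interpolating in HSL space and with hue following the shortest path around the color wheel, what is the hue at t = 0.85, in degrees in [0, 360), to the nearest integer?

293

Hue: 270 − 64 = 206°, but |206| > 180 so the shorter arc goes the other way: Δh = 206 − 360 = -154°.
H = 64 + 0.85 × (-154) = -66.9 → -67 → -67 mod 360 = 293°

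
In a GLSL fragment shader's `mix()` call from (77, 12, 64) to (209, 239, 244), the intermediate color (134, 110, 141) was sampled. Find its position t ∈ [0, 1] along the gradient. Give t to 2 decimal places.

Invert the lerp on the G channel (largest span, 227): t = (110 − 12) / (239 − 12) = 98/227 = 0.43172.
Check on R: (134 − 77)/(209 − 77) = 0.4318 ✓

0.43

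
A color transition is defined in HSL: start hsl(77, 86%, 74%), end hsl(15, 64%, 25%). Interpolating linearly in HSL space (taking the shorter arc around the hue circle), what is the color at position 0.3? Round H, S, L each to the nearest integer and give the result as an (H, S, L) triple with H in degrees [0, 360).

Hue arc: Δh = 15 − 77 = -62° (|Δh| ≤ 180, already the shorter path).
H = 77 + 0.3 × (-62) = 58.4 → 58°
S = 86 + 0.3 × (64 − 86) = 79.4 → 79%
L = 74 + 0.3 × (25 − 74) = 59.3 → 59%

(58, 79, 59)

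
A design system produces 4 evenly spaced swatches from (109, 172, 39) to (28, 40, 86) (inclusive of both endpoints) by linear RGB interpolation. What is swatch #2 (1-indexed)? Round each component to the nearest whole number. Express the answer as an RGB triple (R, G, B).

(82, 128, 55)

With 4 swatches and endpoints inclusive, swatch 2 sits at t = (2 − 1)/(4 − 1) = 1/3 ≈ 0.3333.
R = 109 + 0.3333 × (28 − 109) = 82.003 → 82
G = 172 + 0.3333 × (40 − 172) = 128.004 → 128
B = 39 + 0.3333 × (86 − 39) = 54.665 → 55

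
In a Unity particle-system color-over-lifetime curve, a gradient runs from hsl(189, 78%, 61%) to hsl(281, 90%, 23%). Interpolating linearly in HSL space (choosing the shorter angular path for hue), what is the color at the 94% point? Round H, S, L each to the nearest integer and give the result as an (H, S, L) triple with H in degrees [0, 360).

Hue arc: Δh = 281 − 189 = 92° (|Δh| ≤ 180, already the shorter path).
H = 189 + 0.94 × (92) = 275.48 → 275°
S = 78 + 0.94 × (90 − 78) = 89.28 → 89%
L = 61 + 0.94 × (23 − 61) = 25.28 → 25%

(275, 89, 25)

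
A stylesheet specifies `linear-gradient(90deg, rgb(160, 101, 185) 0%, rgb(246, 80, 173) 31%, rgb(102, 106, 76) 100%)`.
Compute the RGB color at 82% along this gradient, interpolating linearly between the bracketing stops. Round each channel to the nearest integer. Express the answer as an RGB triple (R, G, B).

(140, 99, 101)

82% lies between the 31% and 100% stops, so the local fraction is t = (82 − 31)/(100 − 31) = 51/69 ≈ 0.7391.
R = 246 + 0.7391 × (102 − 246) = 139.57 → 140
G = 80 + 0.7391 × (106 − 80) = 99.217 → 99
B = 173 + 0.7391 × (76 − 173) = 101.307 → 101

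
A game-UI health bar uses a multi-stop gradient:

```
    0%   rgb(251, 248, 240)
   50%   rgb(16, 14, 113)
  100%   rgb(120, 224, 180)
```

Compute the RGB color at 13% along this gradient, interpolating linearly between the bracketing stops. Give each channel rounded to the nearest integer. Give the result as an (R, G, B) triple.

(190, 187, 207)

13% lies between the 0% and 50% stops, so the local fraction is t = (13 − 0)/(50 − 0) = 13/50 ≈ 0.26.
R = 251 + 0.26 × (16 − 251) = 189.9 → 190
G = 248 + 0.26 × (14 − 248) = 187.16 → 187
B = 240 + 0.26 × (113 − 240) = 206.98 → 207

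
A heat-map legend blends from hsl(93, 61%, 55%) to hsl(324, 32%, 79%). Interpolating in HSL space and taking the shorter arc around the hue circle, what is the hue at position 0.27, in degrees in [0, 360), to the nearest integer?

58

Hue: 324 − 93 = 231°, but |231| > 180 so the shorter arc goes the other way: Δh = 231 − 360 = -129°.
H = 93 + 0.27 × (-129) = 58.17 → 58°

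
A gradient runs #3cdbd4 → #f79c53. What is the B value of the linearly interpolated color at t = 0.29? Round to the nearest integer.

B₁ = 212 (from #3cdbd4), B₂ = 83 (from #f79c53).
B = 212 + 0.29 × (83 − 212) = 174.59 → 175

175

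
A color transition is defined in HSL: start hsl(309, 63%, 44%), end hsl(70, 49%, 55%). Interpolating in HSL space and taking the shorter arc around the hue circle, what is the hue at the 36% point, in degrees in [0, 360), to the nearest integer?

Hue: 70 − 309 = -239°, but |-239| > 180 so the shorter arc goes the other way: Δh = -239 + 360 = 121°.
H = 309 + 0.36 × (121) = 352.56 → 353°

353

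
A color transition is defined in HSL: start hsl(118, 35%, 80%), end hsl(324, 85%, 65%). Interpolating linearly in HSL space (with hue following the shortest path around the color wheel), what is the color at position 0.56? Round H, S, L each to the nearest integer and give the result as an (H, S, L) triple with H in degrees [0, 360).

(32, 63, 72)

Hue: 324 − 118 = 206°, but |206| > 180 so the shorter arc goes the other way: Δh = 206 − 360 = -154°.
H = 118 + 0.56 × (-154) = 31.76 → 32°
S = 35 + 0.56 × (85 − 35) = 63 → 63%
L = 80 + 0.56 × (65 − 80) = 71.6 → 72%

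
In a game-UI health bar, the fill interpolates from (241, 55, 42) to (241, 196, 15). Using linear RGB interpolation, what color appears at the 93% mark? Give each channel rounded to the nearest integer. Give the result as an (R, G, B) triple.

93% corresponds to t = 0.93.
R = 241 + 0.93 × (241 − 241) = 241 + 0.93 × 0 = 241 → 241
G = 55 + 0.93 × (196 − 55) = 55 + 0.93 × 141 = 186.13 → 186
B = 42 + 0.93 × (15 − 42) = 42 + 0.93 × -27 = 16.89 → 17

(241, 186, 17)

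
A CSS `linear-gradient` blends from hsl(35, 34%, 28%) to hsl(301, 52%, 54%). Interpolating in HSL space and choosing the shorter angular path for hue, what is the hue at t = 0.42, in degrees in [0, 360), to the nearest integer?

356

Hue: 301 − 35 = 266°, but |266| > 180 so the shorter arc goes the other way: Δh = 266 − 360 = -94°.
H = 35 + 0.42 × (-94) = -4.48 → -4 → -4 mod 360 = 356°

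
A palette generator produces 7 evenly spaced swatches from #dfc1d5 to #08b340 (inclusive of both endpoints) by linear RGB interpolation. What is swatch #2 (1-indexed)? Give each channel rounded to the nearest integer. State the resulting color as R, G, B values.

(187, 191, 188)

With 7 swatches and endpoints inclusive, swatch 2 sits at t = (2 − 1)/(7 − 1) = 1/6 ≈ 0.1667.
#dfc1d5 → (223, 193, 213); #08b340 → (8, 179, 64).
R = 223 + 0.1667 × (8 − 223) = 187.16 → 187
G = 193 + 0.1667 × (179 − 193) = 190.666 → 191
B = 213 + 0.1667 × (64 − 213) = 188.162 → 188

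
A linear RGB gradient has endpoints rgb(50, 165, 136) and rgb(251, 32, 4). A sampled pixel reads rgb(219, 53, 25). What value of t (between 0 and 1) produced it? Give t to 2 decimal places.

Invert the lerp on the R channel (largest span, 201): t = (219 − 50) / (251 − 50) = 169/201 = 0.8408.
Check on G: (53 − 165)/(32 − 165) = 0.8421 ✓

0.84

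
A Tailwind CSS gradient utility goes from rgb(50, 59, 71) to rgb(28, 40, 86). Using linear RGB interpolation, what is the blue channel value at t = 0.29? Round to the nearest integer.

75

B = 71 + 0.29 × (86 − 71) = 75.35 → 75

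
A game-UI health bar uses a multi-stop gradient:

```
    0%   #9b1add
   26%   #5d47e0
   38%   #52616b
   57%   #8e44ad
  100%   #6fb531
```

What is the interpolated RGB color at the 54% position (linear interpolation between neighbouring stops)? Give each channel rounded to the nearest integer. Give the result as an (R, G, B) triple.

(133, 73, 163)

54% lies between the 38% and 57% stops, so the local fraction is t = (54 − 38)/(57 − 38) = 16/19 ≈ 0.8421.
#52616b → (82, 97, 107); #8e44ad → (142, 68, 173).
R = 82 + 0.8421 × (142 − 82) = 132.526 → 133
G = 97 + 0.8421 × (68 − 97) = 72.579 → 73
B = 107 + 0.8421 × (173 − 107) = 162.579 → 163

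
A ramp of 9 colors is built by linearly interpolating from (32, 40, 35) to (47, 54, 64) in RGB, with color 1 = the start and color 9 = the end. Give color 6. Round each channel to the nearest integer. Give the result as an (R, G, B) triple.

With 9 swatches and endpoints inclusive, swatch 6 sits at t = (6 − 1)/(9 − 1) = 5/8 ≈ 0.625.
R = 32 + 0.625 × (47 − 32) = 41.375 → 41
G = 40 + 0.625 × (54 − 40) = 48.75 → 49
B = 35 + 0.625 × (64 − 35) = 53.125 → 53

(41, 49, 53)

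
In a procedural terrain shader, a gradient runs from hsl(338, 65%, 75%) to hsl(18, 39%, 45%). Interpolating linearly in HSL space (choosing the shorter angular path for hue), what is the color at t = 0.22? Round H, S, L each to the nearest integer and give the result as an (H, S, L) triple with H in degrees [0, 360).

Hue: 18 − 338 = -320°, but |-320| > 180 so the shorter arc goes the other way: Δh = -320 + 360 = 40°.
H = 338 + 0.22 × (40) = 346.8 → 347°
S = 65 + 0.22 × (39 − 65) = 59.28 → 59%
L = 75 + 0.22 × (45 − 75) = 68.4 → 68%

(347, 59, 68)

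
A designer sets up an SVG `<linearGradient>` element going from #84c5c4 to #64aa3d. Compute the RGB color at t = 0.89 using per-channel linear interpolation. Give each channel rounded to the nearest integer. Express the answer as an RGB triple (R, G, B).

#84c5c4 → (132, 197, 196); #64aa3d → (100, 170, 61).
R = 132 + 0.89 × (100 − 132) = 132 + 0.89 × -32 = 103.52 → 104
G = 197 + 0.89 × (170 − 197) = 197 + 0.89 × -27 = 172.97 → 173
B = 196 + 0.89 × (61 − 196) = 196 + 0.89 × -135 = 75.85 → 76
So the blended color is (104, 173, 76), about #68ad4c.

(104, 173, 76)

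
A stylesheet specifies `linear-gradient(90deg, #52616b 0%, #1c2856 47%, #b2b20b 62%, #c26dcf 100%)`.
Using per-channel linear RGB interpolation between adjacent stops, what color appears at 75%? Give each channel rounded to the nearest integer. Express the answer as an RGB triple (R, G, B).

75% lies between the 62% and 100% stops, so the local fraction is t = (75 − 62)/(100 − 62) = 13/38 ≈ 0.3421.
#b2b20b → (178, 178, 11); #c26dcf → (194, 109, 207).
R = 178 + 0.3421 × (194 − 178) = 183.474 → 183
G = 178 + 0.3421 × (109 − 178) = 154.395 → 154
B = 11 + 0.3421 × (207 − 11) = 78.052 → 78

(183, 154, 78)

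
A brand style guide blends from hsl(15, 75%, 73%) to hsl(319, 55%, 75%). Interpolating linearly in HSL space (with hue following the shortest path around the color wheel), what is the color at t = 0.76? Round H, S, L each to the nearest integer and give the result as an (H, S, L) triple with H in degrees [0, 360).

(332, 60, 75)

Hue: 319 − 15 = 304°, but |304| > 180 so the shorter arc goes the other way: Δh = 304 − 360 = -56°.
H = 15 + 0.76 × (-56) = -27.56 → -28 → -28 mod 360 = 332°
S = 75 + 0.76 × (55 − 75) = 59.8 → 60%
L = 73 + 0.76 × (75 − 73) = 74.52 → 75%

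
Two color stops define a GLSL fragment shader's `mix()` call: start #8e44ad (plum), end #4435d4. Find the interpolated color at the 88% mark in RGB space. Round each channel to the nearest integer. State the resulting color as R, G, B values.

(77, 55, 207)

#8e44ad → (142, 68, 173); #4435d4 → (68, 53, 212).
88% corresponds to t = 0.88.
R = 142 + 0.88 × (68 − 142) = 142 + 0.88 × -74 = 76.88 → 77
G = 68 + 0.88 × (53 − 68) = 68 + 0.88 × -15 = 54.8 → 55
B = 173 + 0.88 × (212 − 173) = 173 + 0.88 × 39 = 207.32 → 207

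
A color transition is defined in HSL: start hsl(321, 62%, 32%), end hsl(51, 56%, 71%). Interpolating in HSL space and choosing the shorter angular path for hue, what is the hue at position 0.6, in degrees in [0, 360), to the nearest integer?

15

Hue: 51 − 321 = -270°, but |-270| > 180 so the shorter arc goes the other way: Δh = -270 + 360 = 90°.
H = 321 + 0.6 × (90) = 375 → 375 → 375 mod 360 = 15°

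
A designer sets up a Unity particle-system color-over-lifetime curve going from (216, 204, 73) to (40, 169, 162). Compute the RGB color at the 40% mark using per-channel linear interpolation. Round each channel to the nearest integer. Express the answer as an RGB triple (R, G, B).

(146, 190, 109)

40% corresponds to t = 0.4.
R = 216 + 0.4 × (40 − 216) = 216 + 0.4 × -176 = 145.6 → 146
G = 204 + 0.4 × (169 − 204) = 204 + 0.4 × -35 = 190 → 190
B = 73 + 0.4 × (162 − 73) = 73 + 0.4 × 89 = 108.6 → 109
So the blended color is (146, 190, 109), about #92be6d.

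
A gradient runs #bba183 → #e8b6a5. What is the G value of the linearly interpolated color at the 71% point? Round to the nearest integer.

176

G₁ = 161 (from #bba183), G₂ = 182 (from #e8b6a5).
G = 161 + 0.71 × (182 − 161) = 175.91 → 176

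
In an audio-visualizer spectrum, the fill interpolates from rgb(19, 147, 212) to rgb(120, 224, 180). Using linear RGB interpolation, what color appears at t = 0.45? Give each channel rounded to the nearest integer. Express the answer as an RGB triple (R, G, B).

R = 19 + 0.45 × (120 − 19) = 19 + 0.45 × 101 = 64.45 → 64
G = 147 + 0.45 × (224 − 147) = 147 + 0.45 × 77 = 181.65 → 182
B = 212 + 0.45 × (180 − 212) = 212 + 0.45 × -32 = 197.6 → 198
So the blended color is (64, 182, 198), about #40b6c6.

(64, 182, 198)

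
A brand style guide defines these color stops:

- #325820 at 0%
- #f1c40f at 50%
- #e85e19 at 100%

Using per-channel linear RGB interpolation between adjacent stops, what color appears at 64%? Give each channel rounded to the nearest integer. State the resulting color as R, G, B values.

64% lies between the 50% and 100% stops, so the local fraction is t = (64 − 50)/(100 − 50) = 14/50 ≈ 0.28.
#f1c40f → (241, 196, 15); #e85e19 → (232, 94, 25).
R = 241 + 0.28 × (232 − 241) = 238.48 → 238
G = 196 + 0.28 × (94 − 196) = 167.44 → 167
B = 15 + 0.28 × (25 − 15) = 17.8 → 18

(238, 167, 18)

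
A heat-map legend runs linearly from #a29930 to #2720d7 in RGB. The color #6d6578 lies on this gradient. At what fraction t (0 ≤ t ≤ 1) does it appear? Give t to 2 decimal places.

Invert the lerp on the B channel (largest span, 167): t = (120 − 48) / (215 − 48) = 72/167 = 0.43114.
Check on R: (109 − 162)/(39 − 162) = 0.4309 ✓

0.43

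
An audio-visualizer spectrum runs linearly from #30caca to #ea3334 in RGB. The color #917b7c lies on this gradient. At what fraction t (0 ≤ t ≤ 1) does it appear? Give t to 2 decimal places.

Invert the lerp on the R channel (largest span, 186): t = (145 − 48) / (234 − 48) = 97/186 = 0.52151.
Check on G: (123 − 202)/(51 − 202) = 0.5232 ✓

0.52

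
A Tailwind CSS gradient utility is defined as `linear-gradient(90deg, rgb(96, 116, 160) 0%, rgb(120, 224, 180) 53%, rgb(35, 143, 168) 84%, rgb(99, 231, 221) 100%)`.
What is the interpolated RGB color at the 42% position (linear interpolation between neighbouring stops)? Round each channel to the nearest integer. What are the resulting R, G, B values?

42% lies between the 0% and 53% stops, so the local fraction is t = (42 − 0)/(53 − 0) = 42/53 ≈ 0.7925.
R = 96 + 0.7925 × (120 − 96) = 115.02 → 115
G = 116 + 0.7925 × (224 − 116) = 201.59 → 202
B = 160 + 0.7925 × (180 − 160) = 175.85 → 176

(115, 202, 176)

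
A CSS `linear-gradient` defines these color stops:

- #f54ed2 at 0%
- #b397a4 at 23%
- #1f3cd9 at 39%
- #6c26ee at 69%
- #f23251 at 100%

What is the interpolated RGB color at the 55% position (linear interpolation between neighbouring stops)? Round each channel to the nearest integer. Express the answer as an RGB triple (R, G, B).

55% lies between the 39% and 69% stops, so the local fraction is t = (55 − 39)/(69 − 39) = 16/30 ≈ 0.5333.
#1f3cd9 → (31, 60, 217); #6c26ee → (108, 38, 238).
R = 31 + 0.5333 × (108 − 31) = 72.064 → 72
G = 60 + 0.5333 × (38 − 60) = 48.267 → 48
B = 217 + 0.5333 × (238 − 217) = 228.199 → 228

(72, 48, 228)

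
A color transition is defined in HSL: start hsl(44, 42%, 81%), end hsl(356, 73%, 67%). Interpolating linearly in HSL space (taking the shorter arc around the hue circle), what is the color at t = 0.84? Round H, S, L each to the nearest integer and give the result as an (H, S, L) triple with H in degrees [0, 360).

Hue: 356 − 44 = 312°, but |312| > 180 so the shorter arc goes the other way: Δh = 312 − 360 = -48°.
H = 44 + 0.84 × (-48) = 3.68 → 4°
S = 42 + 0.84 × (73 − 42) = 68.04 → 68%
L = 81 + 0.84 × (67 − 81) = 69.24 → 69%

(4, 68, 69)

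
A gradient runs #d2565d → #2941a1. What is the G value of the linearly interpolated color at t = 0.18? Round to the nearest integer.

G₁ = 86 (from #d2565d), G₂ = 65 (from #2941a1).
G = 86 + 0.18 × (65 − 86) = 82.22 → 82

82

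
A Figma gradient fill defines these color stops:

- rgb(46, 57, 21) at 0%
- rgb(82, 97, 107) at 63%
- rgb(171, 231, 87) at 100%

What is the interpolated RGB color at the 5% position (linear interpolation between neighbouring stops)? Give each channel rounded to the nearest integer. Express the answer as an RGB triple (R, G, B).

5% lies between the 0% and 63% stops, so the local fraction is t = (5 − 0)/(63 − 0) = 5/63 ≈ 0.0794.
R = 46 + 0.0794 × (82 − 46) = 48.858 → 49
G = 57 + 0.0794 × (97 − 57) = 60.176 → 60
B = 21 + 0.0794 × (107 − 21) = 27.828 → 28

(49, 60, 28)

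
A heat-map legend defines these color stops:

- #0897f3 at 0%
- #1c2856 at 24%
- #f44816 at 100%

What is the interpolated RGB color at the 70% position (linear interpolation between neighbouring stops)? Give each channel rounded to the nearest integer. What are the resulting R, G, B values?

(159, 59, 47)

70% lies between the 24% and 100% stops, so the local fraction is t = (70 − 24)/(100 − 24) = 46/76 ≈ 0.6053.
#1c2856 → (28, 40, 86); #f44816 → (244, 72, 22).
R = 28 + 0.6053 × (244 − 28) = 158.745 → 159
G = 40 + 0.6053 × (72 − 40) = 59.37 → 59
B = 86 + 0.6053 × (22 − 86) = 47.261 → 47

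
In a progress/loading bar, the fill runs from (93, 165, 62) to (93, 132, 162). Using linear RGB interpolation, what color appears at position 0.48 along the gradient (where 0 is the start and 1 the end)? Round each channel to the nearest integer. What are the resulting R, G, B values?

(93, 149, 110)

R = 93 + 0.48 × (93 − 93) = 93 + 0.48 × 0 = 93 → 93
G = 165 + 0.48 × (132 − 165) = 165 + 0.48 × -33 = 149.16 → 149
B = 62 + 0.48 × (162 − 62) = 62 + 0.48 × 100 = 110 → 110
So the blended color is (93, 149, 110), about #5d956e.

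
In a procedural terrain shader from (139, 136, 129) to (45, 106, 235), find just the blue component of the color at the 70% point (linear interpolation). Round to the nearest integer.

B = 129 + 0.7 × (235 − 129) = 203.2 → 203

203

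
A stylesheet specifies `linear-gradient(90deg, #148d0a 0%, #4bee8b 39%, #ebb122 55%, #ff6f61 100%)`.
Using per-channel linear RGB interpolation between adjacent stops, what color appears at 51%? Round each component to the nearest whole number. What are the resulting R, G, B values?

51% lies between the 39% and 55% stops, so the local fraction is t = (51 − 39)/(55 − 39) = 12/16 ≈ 0.75.
#4bee8b → (75, 238, 139); #ebb122 → (235, 177, 34).
R = 75 + 0.75 × (235 − 75) = 195 → 195
G = 238 + 0.75 × (177 − 238) = 192.25 → 192
B = 139 + 0.75 × (34 − 139) = 60.25 → 60

(195, 192, 60)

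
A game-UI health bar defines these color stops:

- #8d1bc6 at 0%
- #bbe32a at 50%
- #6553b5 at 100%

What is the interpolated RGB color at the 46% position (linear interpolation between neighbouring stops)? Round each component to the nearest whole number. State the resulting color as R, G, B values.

(183, 211, 54)

46% lies between the 0% and 50% stops, so the local fraction is t = (46 − 0)/(50 − 0) = 46/50 ≈ 0.92.
#8d1bc6 → (141, 27, 198); #bbe32a → (187, 227, 42).
R = 141 + 0.92 × (187 − 141) = 183.32 → 183
G = 27 + 0.92 × (227 − 27) = 211 → 211
B = 198 + 0.92 × (42 − 198) = 54.48 → 54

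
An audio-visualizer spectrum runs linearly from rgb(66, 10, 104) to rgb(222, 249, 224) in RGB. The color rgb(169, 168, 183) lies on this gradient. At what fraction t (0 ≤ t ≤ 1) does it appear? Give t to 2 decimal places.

Invert the lerp on the G channel (largest span, 239): t = (168 − 10) / (249 − 10) = 158/239 = 0.66109.
Check on R: (169 − 66)/(222 − 66) = 0.6603 ✓

0.66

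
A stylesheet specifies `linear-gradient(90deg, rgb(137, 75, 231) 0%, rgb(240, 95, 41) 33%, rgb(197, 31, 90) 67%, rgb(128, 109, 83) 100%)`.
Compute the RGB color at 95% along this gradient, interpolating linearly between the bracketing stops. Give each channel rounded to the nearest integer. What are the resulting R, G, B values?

95% lies between the 67% and 100% stops, so the local fraction is t = (95 − 67)/(100 − 67) = 28/33 ≈ 0.8485.
R = 197 + 0.8485 × (128 − 197) = 138.453 → 138
G = 31 + 0.8485 × (109 − 31) = 97.183 → 97
B = 90 + 0.8485 × (83 − 90) = 84.061 → 84

(138, 97, 84)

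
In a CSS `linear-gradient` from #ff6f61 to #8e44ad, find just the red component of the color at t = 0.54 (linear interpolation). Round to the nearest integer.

R₁ = 255 (from #ff6f61), R₂ = 142 (from #8e44ad).
R = 255 + 0.54 × (142 − 255) = 193.98 → 194

194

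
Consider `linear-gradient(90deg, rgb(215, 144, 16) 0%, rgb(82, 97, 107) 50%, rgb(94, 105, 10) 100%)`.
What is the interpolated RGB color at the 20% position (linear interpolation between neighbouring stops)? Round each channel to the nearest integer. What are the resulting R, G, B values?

20% lies between the 0% and 50% stops, so the local fraction is t = (20 − 0)/(50 − 0) = 20/50 ≈ 0.4.
R = 215 + 0.4 × (82 − 215) = 161.8 → 162
G = 144 + 0.4 × (97 − 144) = 125.2 → 125
B = 16 + 0.4 × (107 − 16) = 52.4 → 52

(162, 125, 52)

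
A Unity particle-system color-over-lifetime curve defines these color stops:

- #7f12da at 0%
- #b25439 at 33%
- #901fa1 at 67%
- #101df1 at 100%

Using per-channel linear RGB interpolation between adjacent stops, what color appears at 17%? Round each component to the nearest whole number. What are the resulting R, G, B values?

17% lies between the 0% and 33% stops, so the local fraction is t = (17 − 0)/(33 − 0) = 17/33 ≈ 0.5152.
#7f12da → (127, 18, 218); #b25439 → (178, 84, 57).
R = 127 + 0.5152 × (178 − 127) = 153.275 → 153
G = 18 + 0.5152 × (84 − 18) = 52.003 → 52
B = 218 + 0.5152 × (57 − 218) = 135.053 → 135

(153, 52, 135)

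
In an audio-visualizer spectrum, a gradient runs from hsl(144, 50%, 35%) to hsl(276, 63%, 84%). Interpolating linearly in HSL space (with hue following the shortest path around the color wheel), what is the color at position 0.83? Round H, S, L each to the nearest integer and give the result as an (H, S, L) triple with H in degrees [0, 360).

Hue arc: Δh = 276 − 144 = 132° (|Δh| ≤ 180, already the shorter path).
H = 144 + 0.83 × (132) = 253.56 → 254°
S = 50 + 0.83 × (63 − 50) = 60.79 → 61%
L = 35 + 0.83 × (84 − 35) = 75.67 → 76%

(254, 61, 76)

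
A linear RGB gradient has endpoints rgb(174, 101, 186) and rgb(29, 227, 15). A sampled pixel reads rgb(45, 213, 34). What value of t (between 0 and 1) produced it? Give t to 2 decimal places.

0.89

Invert the lerp on the B channel (largest span, 171): t = (34 − 186) / (15 − 186) = -152/-171 = 0.88889.
Check on R: (45 − 174)/(29 − 174) = 0.8897 ✓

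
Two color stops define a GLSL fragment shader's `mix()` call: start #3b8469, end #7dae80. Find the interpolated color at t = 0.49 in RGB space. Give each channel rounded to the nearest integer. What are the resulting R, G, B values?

(91, 153, 116)

#3b8469 → (59, 132, 105); #7dae80 → (125, 174, 128).
R = 59 + 0.49 × (125 − 59) = 59 + 0.49 × 66 = 91.34 → 91
G = 132 + 0.49 × (174 − 132) = 132 + 0.49 × 42 = 152.58 → 153
B = 105 + 0.49 × (128 − 105) = 105 + 0.49 × 23 = 116.27 → 116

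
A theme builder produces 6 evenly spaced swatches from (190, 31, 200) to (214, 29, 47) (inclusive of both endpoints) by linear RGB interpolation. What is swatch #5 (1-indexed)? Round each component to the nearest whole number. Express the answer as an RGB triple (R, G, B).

(209, 29, 78)

With 6 swatches and endpoints inclusive, swatch 5 sits at t = (5 − 1)/(6 − 1) = 4/5 ≈ 0.8.
R = 190 + 0.8 × (214 − 190) = 209.2 → 209
G = 31 + 0.8 × (29 − 31) = 29.4 → 29
B = 200 + 0.8 × (47 − 200) = 77.6 → 78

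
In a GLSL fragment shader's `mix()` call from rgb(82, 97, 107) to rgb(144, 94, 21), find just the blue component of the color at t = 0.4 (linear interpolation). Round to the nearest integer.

B = 107 + 0.4 × (21 − 107) = 72.6 → 73

73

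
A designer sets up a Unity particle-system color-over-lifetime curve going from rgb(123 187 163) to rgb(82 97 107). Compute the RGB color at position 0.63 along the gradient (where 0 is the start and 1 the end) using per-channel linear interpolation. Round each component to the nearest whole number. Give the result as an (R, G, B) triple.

(97, 130, 128)

R = 123 + 0.63 × (82 − 123) = 123 + 0.63 × -41 = 97.17 → 97
G = 187 + 0.63 × (97 − 187) = 187 + 0.63 × -90 = 130.3 → 130
B = 163 + 0.63 × (107 − 163) = 163 + 0.63 × -56 = 127.72 → 128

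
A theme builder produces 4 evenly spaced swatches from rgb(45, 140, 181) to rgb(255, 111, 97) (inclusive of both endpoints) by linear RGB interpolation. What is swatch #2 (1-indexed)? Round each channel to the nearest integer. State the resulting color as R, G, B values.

(115, 130, 153)

With 4 swatches and endpoints inclusive, swatch 2 sits at t = (2 − 1)/(4 − 1) = 1/3 ≈ 0.3333.
R = 45 + 0.3333 × (255 − 45) = 114.993 → 115
G = 140 + 0.3333 × (111 − 140) = 130.334 → 130
B = 181 + 0.3333 × (97 − 181) = 153.003 → 153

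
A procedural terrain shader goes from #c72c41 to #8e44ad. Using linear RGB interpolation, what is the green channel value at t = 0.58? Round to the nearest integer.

58

G₁ = 44 (from #c72c41), G₂ = 68 (from #8e44ad).
G = 44 + 0.58 × (68 − 44) = 57.92 → 58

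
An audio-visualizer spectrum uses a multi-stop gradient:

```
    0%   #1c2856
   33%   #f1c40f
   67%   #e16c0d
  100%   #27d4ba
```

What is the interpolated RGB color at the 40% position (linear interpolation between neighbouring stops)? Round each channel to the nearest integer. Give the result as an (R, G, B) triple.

(238, 178, 15)

40% lies between the 33% and 67% stops, so the local fraction is t = (40 − 33)/(67 − 33) = 7/34 ≈ 0.2059.
#f1c40f → (241, 196, 15); #e16c0d → (225, 108, 13).
R = 241 + 0.2059 × (225 − 241) = 237.706 → 238
G = 196 + 0.2059 × (108 − 196) = 177.881 → 178
B = 15 + 0.2059 × (13 − 15) = 14.588 → 15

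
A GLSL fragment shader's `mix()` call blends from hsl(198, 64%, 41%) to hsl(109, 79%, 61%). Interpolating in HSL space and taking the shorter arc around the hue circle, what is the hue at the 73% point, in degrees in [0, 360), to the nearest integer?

Hue arc: Δh = 109 − 198 = -89° (|Δh| ≤ 180, already the shorter path).
H = 198 + 0.73 × (-89) = 133.03 → 133°

133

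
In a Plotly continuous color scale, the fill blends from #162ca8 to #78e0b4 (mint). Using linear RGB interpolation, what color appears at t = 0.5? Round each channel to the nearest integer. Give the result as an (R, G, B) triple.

#162ca8 → (22, 44, 168); #78e0b4 → (120, 224, 180).
R = 22 + 0.5 × (120 − 22) = 22 + 0.5 × 98 = 71 → 71
G = 44 + 0.5 × (224 − 44) = 44 + 0.5 × 180 = 134 → 134
B = 168 + 0.5 × (180 − 168) = 168 + 0.5 × 12 = 174 → 174

(71, 134, 174)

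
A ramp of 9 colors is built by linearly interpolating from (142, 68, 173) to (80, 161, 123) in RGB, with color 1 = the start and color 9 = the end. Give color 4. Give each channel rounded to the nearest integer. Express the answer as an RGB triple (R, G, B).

With 9 swatches and endpoints inclusive, swatch 4 sits at t = (4 − 1)/(9 − 1) = 3/8 ≈ 0.375.
R = 142 + 0.375 × (80 − 142) = 118.75 → 119
G = 68 + 0.375 × (161 − 68) = 102.875 → 103
B = 173 + 0.375 × (123 − 173) = 154.25 → 154

(119, 103, 154)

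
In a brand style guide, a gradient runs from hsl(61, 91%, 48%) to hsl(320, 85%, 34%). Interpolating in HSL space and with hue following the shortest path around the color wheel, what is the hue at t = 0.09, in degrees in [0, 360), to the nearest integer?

Hue: 320 − 61 = 259°, but |259| > 180 so the shorter arc goes the other way: Δh = 259 − 360 = -101°.
H = 61 + 0.09 × (-101) = 51.91 → 52°

52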